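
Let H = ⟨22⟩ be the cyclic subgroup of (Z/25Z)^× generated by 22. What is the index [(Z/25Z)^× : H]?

ord(22) | φ(25) = φ(5^2) = 5·(5−1) = 20 = 2^2 · 5.
Divisors of 20: 1, 2, 4, 5, 10, 20.
Check 22^d mod 25 for each divisor in increasing order:
22^1 ≡ 22 (mod 25)
22^2 ≡ 9 (mod 25)
22^4 ≡ 6 (mod 25)
22^5 ≡ 7 (mod 25)
22^10 ≡ 24 (mod 25)
22^20 ≡ 1 (mod 25) ✓
So ord_25(22) = 20, hence |⟨22⟩| = 20.
[(Z/25Z)^× : ⟨22⟩] = 20/20 = 1.

1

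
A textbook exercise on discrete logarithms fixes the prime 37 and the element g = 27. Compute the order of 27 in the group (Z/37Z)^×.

6

ord(27) | φ(37) = 37 − 1 = 36 = 2^2 · 3^2.
Divisors of 36: 1, 2, 3, 4, 6, 9, 12, 18, 36.
Check 27^d mod 37 for each divisor in increasing order:
27^1 ≡ 27
27^2 ≡ 26
27^3 ≡ 36
27^4 ≡ 10
27^6 ≡ 1
The smallest such exponent is 6, so the order of 27 is 6.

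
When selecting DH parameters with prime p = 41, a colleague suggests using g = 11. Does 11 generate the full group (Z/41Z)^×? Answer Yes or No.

φ(41) = 41 − 1 = 40 = 2^3 · 5.
11 is a primitive root mod 41 iff 11^(φ(41)/q) ≢ 1 for every prime q | φ(41), i.e. q ∈ {2, 5}.
11^20 ≡ 40 (mod 41)  [q = 2: ≢ 1 ✓]
11^8 ≡ 16 (mod 41)  [q = 5: ≢ 1 ✓]
All checks pass, so 11 has order 40 and is a primitive root modulo 41.

Yes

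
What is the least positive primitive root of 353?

φ(353) = 353 − 1 = 352 = 2^5 · 11.
Test candidates g = 2, 3, … against the prime factors q ∈ {2, 11} of φ(353): g is a generator iff g^(352/q) ≢ 1 for every such q.
g = 2: 2^176 ≡ 1 — hits 1, so not a primitive root.
g = 3: 3^176 ≡ 352; 3^32 ≡ 140 — none is 1, so 3 is a primitive root.
The smallest primitive root modulo 353 is 3.

3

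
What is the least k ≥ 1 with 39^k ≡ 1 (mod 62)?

5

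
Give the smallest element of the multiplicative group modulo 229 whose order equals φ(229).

6

φ(229) = 229 − 1 = 228 = 2^2 · 3 · 19.
Test candidates g = 2, 3, … against the prime factors q ∈ {2, 3, 19} of φ(229): g is a generator iff g^(228/q) ≢ 1 for every such q.
g = 2: 2^114 ≡ 228; 2^76 ≡ 1 — hits 1, so not a primitive root.
g = 3: 3^114 ≡ 1 — hits 1, so not a primitive root.
g = 4: 4^114 ≡ 1 — hits 1, so not a primitive root.
g = 5: 5^114 ≡ 1 — hits 1, so not a primitive root.
g = 6: 6^114 ≡ 228; 6^76 ≡ 134; 6^12 ≡ 165 — none is 1, so 6 is a primitive root.
The smallest primitive root modulo 229 is 6.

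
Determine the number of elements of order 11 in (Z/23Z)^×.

φ(23) = 23 − 1 = 22 = 2 · 11.
In a cyclic group of order 22, there are φ(d) elements of order d for each divisor d of 22, and zero for non-divisors.
11 | 22, and φ(11) = 11 − 1 = 10.

10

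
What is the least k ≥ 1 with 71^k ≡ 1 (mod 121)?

The order of 71 must divide φ(121) = φ(11^2) = 11·(11−1) = 110 = 2 · 5 · 11.
Divisors of 110: 1, 2, 5, 10, 11, 22, 55, 110.
Test each divisor d:
71^1 ≡ 71 (mod 121)
71^2 ≡ 80 (mod 121)
71^5 ≡ 45 (mod 121)
71^10 ≡ 89 (mod 121)
71^11 ≡ 27 (mod 121)
71^22 ≡ 3 (mod 121)
71^55 ≡ 1 (mod 121) ✓
So ord_121(71) = 55.

55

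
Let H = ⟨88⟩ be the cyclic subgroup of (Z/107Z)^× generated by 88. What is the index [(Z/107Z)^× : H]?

1

ord(88) | φ(107) = 107 − 1 = 106 = 2 · 53.
Divisors of 106: 1, 2, 53, 106.
Check 88^d mod 107 for each divisor in increasing order:
88^1 ≡ 88 (mod 107)
88^2 ≡ 40 (mod 107)
88^53 ≡ 106 (mod 107)
88^106 ≡ 1 (mod 107) ✓
Thus |⟨88⟩| = ord(88) = 106.
The index is φ(107) / ord(88) = 106 / 106 = 1.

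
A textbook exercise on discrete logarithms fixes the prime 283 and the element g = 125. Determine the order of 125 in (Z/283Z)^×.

By Lagrange's theorem, ord_283(125) divides φ(283) = 283 − 1 = 282 = 2 · 3 · 47.
Divisors of 282: 1, 2, 3, 6, 47, 94, 141, 282.
Compute 125^d (mod 283) for the divisors d until we hit 1:
125^1 ≡ 125 (mod 283)
125^2 ≡ 60 (mod 283)
125^3 ≡ 142 (mod 283)
125^6 ≡ 71 (mod 283)
125^47 ≡ 282 (mod 283)
125^94 ≡ 1 (mod 283) ✓
The smallest such exponent is 94, so the order of 125 is 94.

94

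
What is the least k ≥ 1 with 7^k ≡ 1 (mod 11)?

Since 7 ∈ (Z/11Z)^×, its order divides φ(11) = 11 − 1 = 10 = 2 · 5.
Divisors of 10: 1, 2, 5, 10.
Check 7^d mod 11 for each divisor in increasing order:
7^1 ≡ 7 (mod 11)
7^2 ≡ 5 (mod 11)
7^5 ≡ 10 (mod 11)
7^10 ≡ 1 (mod 11) ✓
Hence ord(7) = 10.

10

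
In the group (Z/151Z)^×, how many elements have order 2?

1

φ(151) = 151 − 1 = 150 = 2 · 3 · 5^2.
In a cyclic group of order 150, there are φ(d) elements of order d for each divisor d of 150, and zero for non-divisors.
2 | 150, and φ(2) = 2 − 1 = 1.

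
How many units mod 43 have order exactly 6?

2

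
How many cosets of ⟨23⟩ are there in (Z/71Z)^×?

5

The order of 23 must divide φ(71) = 71 − 1 = 70 = 2 · 5 · 7.
Divisors of 70: 1, 2, 5, 7, 10, 14, 35, 70.
Test each divisor d:
23^1 ≡ 23 (mod 71)
23^2 ≡ 32 (mod 71)
23^5 ≡ 51 (mod 71)
23^7 ≡ 70 (mod 71)
23^10 ≡ 45 (mod 71)
23^14 ≡ 1 (mod 71) ✓
So ord_71(23) = 14, hence |⟨23⟩| = 14.
Index = |(Z/71Z)^×| / |⟨23⟩| = 70 / 14 = 5.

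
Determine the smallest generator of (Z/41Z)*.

φ(41) = 41 − 1 = 40 = 2^3 · 5.
Test candidates g = 2, 3, … against the prime factors q ∈ {2, 5} of φ(41): g is a generator iff g^(40/q) ≢ 1 for every such q.
g = 2: 2^20 ≡ 1 — hits 1, so not a primitive root.
g = 3: 3^20 ≡ 40; 3^8 ≡ 1 — hits 1, so not a primitive root.
g = 4: 4^20 ≡ 1 — hits 1, so not a primitive root.
g = 5: 5^20 ≡ 1 — hits 1, so not a primitive root.
g = 6: 6^20 ≡ 40; 6^8 ≡ 10 — none is 1, so 6 is a primitive root.
Hence the least primitive root of 41 is 6.

6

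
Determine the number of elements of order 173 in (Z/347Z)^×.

φ(347) = 347 − 1 = 346 = 2 · 173.
In a cyclic group of order 346, there are φ(d) elements of order d for each divisor d of 346, and zero for non-divisors.
173 | 346, and φ(173) = 173 − 1 = 172.

172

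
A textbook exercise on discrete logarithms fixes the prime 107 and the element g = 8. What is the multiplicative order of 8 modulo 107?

The order of 8 must divide φ(107) = 107 − 1 = 106 = 2 · 53.
Divisors of 106: 1, 2, 53, 106.
Compute 8^d (mod 107) for the divisors d until we hit 1:
8^1 ≡ 8 (mod 107)
8^2 ≡ 64 (mod 107)
8^53 ≡ 106 (mod 107)
8^106 ≡ 1 (mod 107) ✓
The smallest such exponent is 106, so the order of 8 is 106.

106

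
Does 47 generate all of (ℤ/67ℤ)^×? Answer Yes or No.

φ(67) = 67 − 1 = 66 = 2 · 3 · 11.
It suffices to check that the order of 47 is not a proper divisor of 66: compute 47^(66/q) for q ∈ {2, 3, 11}.
47^33 ≡ 1 (mod 67)  [q = 2: ≡ 1 ✗]
47^22 ≡ 29 (mod 67)  [q = 3: ≢ 1 ✓]
47^6 ≡ 59 (mod 67)  [q = 11: ≢ 1 ✓]
47^33 ≡ 1 shows ord(47) | 33, strictly less than φ(67); not a primitive root.

No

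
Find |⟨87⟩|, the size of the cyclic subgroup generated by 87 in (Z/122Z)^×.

60

The order of 87 must divide φ(122) = φ(2)·φ(61) = 1·60 = 60 = 2^2 · 3 · 5.
Divisors of 60: 1, 2, 3, 4, 5, 6, 10, 12, 15, 20, 30, 60.
Check 87^d mod 122 for each divisor in increasing order:
87^1 ≡ 87 (mod 122)
87^2 ≡ 5 (mod 122)
87^3 ≡ 69 (mod 122)
87^4 ≡ 25 (mod 122)
87^5 ≡ 101 (mod 122)
87^6 ≡ 3 (mod 122)
87^10 ≡ 75 (mod 122)
87^12 ≡ 9 (mod 122)
87^15 ≡ 11 (mod 122)
87^20 ≡ 13 (mod 122)
87^30 ≡ 121 (mod 122)
87^60 ≡ 1 (mod 122) ✓
The smallest such exponent is 60, so the order of 87 is 60.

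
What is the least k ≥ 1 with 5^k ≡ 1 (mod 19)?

The order of 5 must divide φ(19) = 19 − 1 = 18 = 2 · 3^2.
Divisors of 18: 1, 2, 3, 6, 9, 18.
Test each divisor d:
5^1 ≡ 5 (mod 19)
5^2 ≡ 6 (mod 19)
5^3 ≡ 11 (mod 19)
5^6 ≡ 7 (mod 19)
5^9 ≡ 1 (mod 19) ✓
Therefore the multiplicative order of 5 modulo 19 is 9.

9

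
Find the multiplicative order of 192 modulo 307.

The order of 192 must divide φ(307) = 307 − 1 = 306 = 2 · 3^2 · 17.
Divisors of 306: 1, 2, 3, 6, 9, 17, 18, 34, 51, 102, 153, 306.
Test each divisor d:
192^1 ≡ 192
192^2 ≡ 24
192^3 ≡ 3
192^6 ≡ 9
192^9 ≡ 27
192^17 ≡ 306
192^18 ≡ 115
192^34 ≡ 1
Hence ord(192) = 34.

34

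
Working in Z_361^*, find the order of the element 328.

171

Since 328 ∈ (Z/361Z)^×, its order divides φ(361) = φ(19^2) = 19·(19−1) = 342 = 2 · 3^2 · 19.
Divisors of 342: 1, 2, 3, 6, 9, 18, 19, 38, 57, 114, 171, 342.
Test each divisor d:
328^1 ≡ 328 (mod 361)
328^2 ≡ 6 (mod 361)
328^3 ≡ 163 (mod 361)
328^6 ≡ 216 (mod 361)
328^9 ≡ 191 (mod 361)
328^18 ≡ 20 (mod 361)
328^19 ≡ 62 (mod 361)
328^38 ≡ 234 (mod 361)
328^57 ≡ 68 (mod 361)
328^114 ≡ 292 (mod 361)
328^171 ≡ 1 (mod 361) ✓
Hence ord(328) = 171.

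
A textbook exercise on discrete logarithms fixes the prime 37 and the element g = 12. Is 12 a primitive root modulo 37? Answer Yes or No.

No

φ(37) = 37 − 1 = 36 = 2^2 · 3^2.
Test 12^(36/q) mod 37 for each prime factor q of 36:
12^18 ≡ 1 (mod 37)  [q = 2: ≡ 1 ✗]
12^12 ≡ 26 (mod 37)  [q = 3: ≢ 1 ✓]
12^18 ≡ 1 shows ord(12) | 18, strictly less than φ(37); not a primitive root.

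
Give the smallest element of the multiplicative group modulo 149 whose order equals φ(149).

2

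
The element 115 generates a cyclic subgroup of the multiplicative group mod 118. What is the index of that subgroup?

1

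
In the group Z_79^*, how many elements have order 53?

0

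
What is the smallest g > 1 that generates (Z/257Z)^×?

3

φ(257) = 257 − 1 = 256 = 2^8.
Test candidates g = 2, 3, … against the prime factors q ∈ {2} of φ(257): g is a generator iff g^(256/q) ≢ 1 for every such q.
g = 2: 2^128 ≡ 1 — hits 1, so not a primitive root.
g = 3: 3^128 ≡ 256 — none is 1, so 3 is a primitive root.
The smallest primitive root modulo 257 is 3.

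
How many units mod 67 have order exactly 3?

φ(67) = 67 − 1 = 66 = 2 · 3 · 11.
In a cyclic group of order 66, there are φ(d) elements of order d for each divisor d of 66, and zero for non-divisors.
3 | 66, and φ(3) = 3 − 1 = 2.

2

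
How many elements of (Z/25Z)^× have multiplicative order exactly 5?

4

φ(25) = φ(5^2) = 5·(5−1) = 20 = 2^2 · 5.
(Z/25Z)^× is cyclic (|G| = 20); a cyclic group of order m has exactly φ(d) elements of each order d | m, and none otherwise.
5 | 20, and φ(5) = 5 − 1 = 4.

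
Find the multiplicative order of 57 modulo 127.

126

ord(57) | φ(127) = 127 − 1 = 126 = 2 · 3^2 · 7.
Divisors of 126: 1, 2, 3, 6, 7, 9, 14, 18, 21, 42, 63, 126.
Compute 57^d (mod 127) for the divisors d until we hit 1:
57^1 ≡ 57 (mod 127)
57^2 ≡ 74 (mod 127)
57^3 ≡ 27 (mod 127)
57^6 ≡ 94 (mod 127)
57^7 ≡ 24 (mod 127)
57^9 ≡ 125 (mod 127)
57^14 ≡ 68 (mod 127)
57^18 ≡ 4 (mod 127)
57^21 ≡ 108 (mod 127)
57^42 ≡ 107 (mod 127)
57^63 ≡ 126 (mod 127)
57^126 ≡ 1 (mod 127) ✓
Therefore the multiplicative order of 57 modulo 127 is 126.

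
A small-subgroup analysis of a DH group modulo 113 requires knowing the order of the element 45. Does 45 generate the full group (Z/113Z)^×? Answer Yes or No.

φ(113) = 113 − 1 = 112 = 2^4 · 7.
An element g generates (Z/113Z)^× iff g^(112/q) ≢ 1 (mod 113) for each prime q ∈ {2, 7}.
45^56 ≡ 112 (mod 113)  [q = 2: ≢ 1 ✓]
45^16 ≡ 49 (mod 113)  [q = 7: ≢ 1 ✓]
None equal 1, so ord_113(45) = 112: 45 is a primitive root.

Yes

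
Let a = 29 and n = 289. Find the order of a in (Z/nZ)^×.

272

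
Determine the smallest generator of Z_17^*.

3

φ(17) = 17 − 1 = 16 = 2^4.
Test candidates g = 2, 3, … against the prime factors q ∈ {2} of φ(17): g is a generator iff g^(16/q) ≢ 1 for every such q.
g = 2: 2^8 ≡ 1 — hits 1, so not a primitive root.
g = 3: 3^8 ≡ 16 — none is 1, so 3 is a primitive root.
So 3 is the smallest generator of (Z/17Z)^×.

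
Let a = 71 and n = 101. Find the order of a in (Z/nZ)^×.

ord(71) | φ(101) = 101 − 1 = 100 = 2^2 · 5^2.
Divisors of 100: 1, 2, 4, 5, 10, 20, 25, 50, 100.
Test each divisor d:
71^1 ≡ 71 (mod 101)
71^2 ≡ 92 (mod 101)
71^4 ≡ 81 (mod 101)
71^5 ≡ 95 (mod 101)
71^10 ≡ 36 (mod 101)
71^20 ≡ 84 (mod 101)
71^25 ≡ 1 (mod 101) ✓
Hence ord(71) = 25.

25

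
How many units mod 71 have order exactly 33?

φ(71) = 71 − 1 = 70 = 2 · 5 · 7.
In a cyclic group of order 70, there are φ(d) elements of order d for each divisor d of 70, and zero for non-divisors.
Here 70 is not a multiple of 33, so there are no elements of order 33.

0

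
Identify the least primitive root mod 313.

10

φ(313) = 313 − 1 = 312 = 2^3 · 3 · 13.
g is a primitive root iff g^(312/q) ≢ 1 (mod 313) for each prime q ∈ {2, 3, 13}.
g = 2: 2^156 ≡ 1 — hits 1, so not a primitive root.
g = 3: 3^156 ≡ 1 — hits 1, so not a primitive root.
g = 4: 4^156 ≡ 1 — hits 1, so not a primitive root.
g = 5: 5^156 ≡ 312; 5^104 ≡ 1 — hits 1, so not a primitive root.
g = 6: 6^156 ≡ 1 — hits 1, so not a primitive root.
g = 7: 7^156 ≡ 312; 7^104 ≡ 1 — hits 1, so not a primitive root.
g = 8: 8^156 ≡ 1 — hits 1, so not a primitive root.
g = 9: 9^156 ≡ 1 — hits 1, so not a primitive root.
g = 10: 10^156 ≡ 312; 10^104 ≡ 214; 10^24 ≡ 103 — none is 1, so 10 is a primitive root.
So 10 is the smallest generator of (Z/313Z)^×.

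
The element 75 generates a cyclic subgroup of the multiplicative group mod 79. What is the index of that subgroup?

Since 75 ∈ (Z/79Z)^×, its order divides φ(79) = 79 − 1 = 78 = 2 · 3 · 13.
Divisors of 78: 1, 2, 3, 6, 13, 26, 39, 78.
Compute 75^d (mod 79) for the divisors d until we hit 1:
75^1 ≡ 75 (mod 79)
75^2 ≡ 16 (mod 79)
75^3 ≡ 15 (mod 79)
75^6 ≡ 67 (mod 79)
75^13 ≡ 56 (mod 79)
75^26 ≡ 55 (mod 79)
75^39 ≡ 78 (mod 79)
75^78 ≡ 1 (mod 79) ✓
So ord_79(75) = 78, hence |⟨75⟩| = 78.
The index is φ(79) / ord(75) = 78 / 78 = 1.

1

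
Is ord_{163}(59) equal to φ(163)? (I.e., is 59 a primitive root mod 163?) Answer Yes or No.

φ(163) = 163 − 1 = 162 = 2 · 3^4.
It suffices to check that the order of 59 is not a proper divisor of 162: compute 59^(162/q) for q ∈ {2, 3}.
59^81 ≡ 162 (mod 163)  [q = 2: ≢ 1 ✓]
59^54 ≡ 1 (mod 163)  [q = 3: ≡ 1 ✗]
The check at q = 3 fails, so 59 generates a proper subgroup.

No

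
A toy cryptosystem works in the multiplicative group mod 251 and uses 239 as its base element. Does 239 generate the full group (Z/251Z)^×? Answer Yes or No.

Yes

φ(251) = 251 − 1 = 250 = 2 · 5^3.
An element g generates (Z/251Z)^× iff g^(250/q) ≢ 1 (mod 251) for each prime q ∈ {2, 5}.
239^125 ≡ 250 (mod 251)  [q = 2: ≢ 1 ✓]
239^50 ≡ 219 (mod 251)  [q = 5: ≢ 1 ✓]
None equal 1, so ord_251(239) = 250: 239 is a primitive root.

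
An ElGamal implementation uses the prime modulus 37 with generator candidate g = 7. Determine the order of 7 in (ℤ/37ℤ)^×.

ord(7) | φ(37) = 37 − 1 = 36 = 2^2 · 3^2.
Divisors of 36: 1, 2, 3, 4, 6, 9, 12, 18, 36.
Evaluate successive powers at the divisors of 36:
7^1 ≡ 7 (mod 37)
7^2 ≡ 12 (mod 37)
7^3 ≡ 10 (mod 37)
7^4 ≡ 33 (mod 37)
7^6 ≡ 26 (mod 37)
7^9 ≡ 1 (mod 37) ✓
Hence ord(7) = 9.

9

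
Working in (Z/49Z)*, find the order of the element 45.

42

Since 45 ∈ (Z/49Z)^×, its order divides φ(49) = φ(7^2) = 7·(7−1) = 42 = 2 · 3 · 7.
Divisors of 42: 1, 2, 3, 6, 7, 14, 21, 42.
Compute 45^d (mod 49) for the divisors d until we hit 1:
45^1 ≡ 45
45^2 ≡ 16
45^3 ≡ 34
45^6 ≡ 29
45^7 ≡ 31
45^14 ≡ 30
45^21 ≡ 48
45^42 ≡ 1
Hence ord(45) = 42.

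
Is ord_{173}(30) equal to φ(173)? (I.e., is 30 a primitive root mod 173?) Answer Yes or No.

Yes

φ(173) = 173 − 1 = 172 = 2^2 · 43.
Test 30^(172/q) mod 173 for each prime factor q of 172:
30^86 ≡ 172 (mod 173)  [q = 2: ≢ 1 ✓]
30^4 ≡ 14 (mod 173)  [q = 43: ≢ 1 ✓]
Every test exponent gives a nontrivial residue, hence 30 generates the full group.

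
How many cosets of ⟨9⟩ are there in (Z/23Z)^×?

ord(9) | φ(23) = 23 − 1 = 22 = 2 · 11.
Divisors of 22: 1, 2, 11, 22.
Evaluate successive powers at the divisors of 22:
9^1 ≡ 9 (mod 23)
9^2 ≡ 12 (mod 23)
9^11 ≡ 1 (mod 23) ✓
So ord_23(9) = 11, hence |⟨9⟩| = 11.
The index is φ(23) / ord(9) = 22 / 11 = 2.

2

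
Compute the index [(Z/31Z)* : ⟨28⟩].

ord(28) | φ(31) = 31 − 1 = 30 = 2 · 3 · 5.
Divisors of 30: 1, 2, 3, 5, 6, 10, 15, 30.
Test each divisor d:
28^1 ≡ 28 (mod 31)
28^2 ≡ 9 (mod 31)
28^3 ≡ 4 (mod 31)
28^5 ≡ 5 (mod 31)
28^6 ≡ 16 (mod 31)
28^10 ≡ 25 (mod 31)
28^15 ≡ 1 (mod 31) ✓
The order of 28 is 15, so the subgroup it generates has 15 elements.
[(Z/31Z)^× : ⟨28⟩] = 30/15 = 2.

2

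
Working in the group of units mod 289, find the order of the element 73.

ord(73) | φ(289) = φ(17^2) = 17·(17−1) = 272 = 2^4 · 17.
Divisors of 272: 1, 2, 4, 8, 16, 17, 34, 68, 136, 272.
Test each divisor d:
73^1 ≡ 73 (mod 289)
73^2 ≡ 127 (mod 289)
73^4 ≡ 234 (mod 289)
73^8 ≡ 135 (mod 289)
73^16 ≡ 18 (mod 289)
73^17 ≡ 158 (mod 289)
73^34 ≡ 110 (mod 289)
73^68 ≡ 251 (mod 289)
73^136 ≡ 288 (mod 289)
73^272 ≡ 1 (mod 289) ✓
The smallest such exponent is 272, so the order of 73 is 272.

272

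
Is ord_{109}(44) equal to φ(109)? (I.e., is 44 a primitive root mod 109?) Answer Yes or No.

Yes

φ(109) = 109 − 1 = 108 = 2^2 · 3^3.
An element g generates (Z/109Z)^× iff g^(108/q) ≢ 1 (mod 109) for each prime q ∈ {2, 3}.
44^54 ≡ 108 (mod 109)  [q = 2: ≢ 1 ✓]
44^36 ≡ 45 (mod 109)  [q = 3: ≢ 1 ✓]
All checks pass, so 44 has order 108 and is a primitive root modulo 109.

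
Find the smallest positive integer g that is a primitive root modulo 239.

7

φ(239) = 239 − 1 = 238 = 2 · 7 · 17.
g is a primitive root iff g^(238/q) ≢ 1 (mod 239) for each prime q ∈ {2, 7, 17}.
g = 2: 2^119 ≡ 1 — hits 1, so not a primitive root.
g = 3: 3^119 ≡ 1 — hits 1, so not a primitive root.
g = 4: 4^119 ≡ 1 — hits 1, so not a primitive root.
g = 5: 5^119 ≡ 1 — hits 1, so not a primitive root.
g = 6: 6^119 ≡ 1 — hits 1, so not a primitive root.
g = 7: 7^119 ≡ 238; 7^34 ≡ 24; 7^14 ≡ 211 — none is 1, so 7 is a primitive root.
So 7 is the smallest generator of (Z/239Z)^×.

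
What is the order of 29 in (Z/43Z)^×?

The order of 29 must divide φ(43) = 43 − 1 = 42 = 2 · 3 · 7.
Divisors of 42: 1, 2, 3, 6, 7, 14, 21, 42.
Evaluate successive powers at the divisors of 42:
29^1 ≡ 29 (mod 43)
29^2 ≡ 24 (mod 43)
29^3 ≡ 8 (mod 43)
29^6 ≡ 21 (mod 43)
29^7 ≡ 7 (mod 43)
29^14 ≡ 6 (mod 43)
29^21 ≡ 42 (mod 43)
29^42 ≡ 1 (mod 43) ✓
Hence ord(29) = 42.

42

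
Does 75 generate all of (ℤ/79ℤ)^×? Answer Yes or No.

Yes

φ(79) = 79 − 1 = 78 = 2 · 3 · 13.
An element g generates (Z/79Z)^× iff g^(78/q) ≢ 1 (mod 79) for each prime q ∈ {2, 3, 13}.
75^39 ≡ 78 (mod 79)  [q = 2: ≢ 1 ✓]
75^26 ≡ 55 (mod 79)  [q = 3: ≢ 1 ✓]
75^6 ≡ 67 (mod 79)  [q = 13: ≢ 1 ✓]
Every test exponent gives a nontrivial residue, hence 75 generates the full group.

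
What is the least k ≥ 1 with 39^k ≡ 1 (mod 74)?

36

The order of 39 must divide φ(74) = φ(2)·φ(37) = 1·36 = 36 = 2^2 · 3^2.
Divisors of 36: 1, 2, 3, 4, 6, 9, 12, 18, 36.
Evaluate successive powers at the divisors of 36:
39^1 ≡ 39 (mod 74)
39^2 ≡ 41 (mod 74)
39^3 ≡ 45 (mod 74)
39^4 ≡ 53 (mod 74)
39^6 ≡ 27 (mod 74)
39^9 ≡ 31 (mod 74)
39^12 ≡ 63 (mod 74)
39^18 ≡ 73 (mod 74)
39^36 ≡ 1 (mod 74) ✓
So ord_74(39) = 36.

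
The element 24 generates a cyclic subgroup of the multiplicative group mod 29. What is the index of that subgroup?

4

Since 24 ∈ (Z/29Z)^×, its order divides φ(29) = 29 − 1 = 28 = 2^2 · 7.
Divisors of 28: 1, 2, 4, 7, 14, 28.
Evaluate successive powers at the divisors of 28:
24^1 ≡ 24
24^2 ≡ 25
24^4 ≡ 16
24^7 ≡ 1
The order of 24 is 7, so the subgroup it generates has 7 elements.
Index = |(Z/29Z)^×| / |⟨24⟩| = 28 / 7 = 4.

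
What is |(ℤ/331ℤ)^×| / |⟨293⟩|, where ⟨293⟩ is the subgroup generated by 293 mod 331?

30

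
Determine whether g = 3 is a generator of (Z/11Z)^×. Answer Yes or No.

No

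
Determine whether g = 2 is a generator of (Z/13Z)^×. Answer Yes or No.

Yes

φ(13) = 13 − 1 = 12 = 2^2 · 3.
2 is a primitive root mod 13 iff 2^(φ(13)/q) ≢ 1 for every prime q | φ(13), i.e. q ∈ {2, 3}.
2^6 ≡ 12 (mod 13)  [q = 2: ≢ 1 ✓]
2^4 ≡ 3 (mod 13)  [q = 3: ≢ 1 ✓]
None equal 1, so ord_13(2) = 12: 2 is a primitive root.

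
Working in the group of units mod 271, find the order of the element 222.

270

ord(222) | φ(271) = 271 − 1 = 270 = 2 · 3^3 · 5.
Divisors of 270: 1, 2, 3, 5, 6, 9, 10, 15, 18, 27, 30, 45, 54, 90, 135, 270.
Compute 222^d (mod 271) for the divisors d until we hit 1:
222^1 ≡ 222 (mod 271)
222^2 ≡ 233 (mod 271)
222^3 ≡ 236 (mod 271)
222^5 ≡ 246 (mod 271)
222^6 ≡ 141 (mod 271)
222^9 ≡ 214 (mod 271)
222^10 ≡ 83 (mod 271)
222^15 ≡ 93 (mod 271)
222^18 ≡ 268 (mod 271)
222^27 ≡ 171 (mod 271)
222^30 ≡ 248 (mod 271)
222^45 ≡ 29 (mod 271)
222^54 ≡ 244 (mod 271)
222^90 ≡ 28 (mod 271)
222^135 ≡ 270 (mod 271)
222^270 ≡ 1 (mod 271) ✓
So ord_271(222) = 270.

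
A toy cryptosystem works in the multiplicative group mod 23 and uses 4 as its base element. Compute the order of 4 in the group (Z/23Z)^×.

11

The order of 4 must divide φ(23) = 23 − 1 = 22 = 2 · 11.
Divisors of 22: 1, 2, 11, 22.
Test each divisor d:
4^1 ≡ 4 (mod 23)
4^2 ≡ 16 (mod 23)
4^11 ≡ 1 (mod 23) ✓
Therefore the multiplicative order of 4 modulo 23 is 11.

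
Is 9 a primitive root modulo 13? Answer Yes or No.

No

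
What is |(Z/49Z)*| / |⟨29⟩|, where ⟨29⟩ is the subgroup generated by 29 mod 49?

The order of 29 must divide φ(49) = φ(7^2) = 7·(7−1) = 42 = 2 · 3 · 7.
Divisors of 42: 1, 2, 3, 6, 7, 14, 21, 42.
Test each divisor d:
29^1 ≡ 29 (mod 49)
29^2 ≡ 8 (mod 49)
29^3 ≡ 36 (mod 49)
29^6 ≡ 22 (mod 49)
29^7 ≡ 1 (mod 49) ✓
So ord_49(29) = 7, hence |⟨29⟩| = 7.
[(Z/49Z)^× : ⟨29⟩] = 42/7 = 6.

6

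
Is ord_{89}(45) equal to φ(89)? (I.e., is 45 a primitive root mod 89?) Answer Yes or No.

No

φ(89) = 89 − 1 = 88 = 2^3 · 11.
An element g generates (Z/89Z)^× iff g^(88/q) ≢ 1 (mod 89) for each prime q ∈ {2, 11}.
45^44 ≡ 1 (mod 89)  [q = 2: ≡ 1 ✗]
45^8 ≡ 8 (mod 89)  [q = 11: ≢ 1 ✓]
Since 45^44 ≡ 1, the order of 45 divides 44 < 88, so 45 is not a primitive root.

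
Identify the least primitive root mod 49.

3

φ(49) = φ(7^2) = 7·(7−1) = 42 = 2 · 3 · 7.
Test candidates g = 2, 3, … against the prime factors q ∈ {2, 3, 7} of φ(49): g is a generator iff g^(42/q) ≢ 1 for every such q.
g = 2: 2^21 ≡ 1 — hits 1, so not a primitive root.
g = 3: 3^21 ≡ 48; 3^14 ≡ 30; 3^6 ≡ 43 — none is 1, so 3 is a primitive root.
Hence the least primitive root of 49 is 3.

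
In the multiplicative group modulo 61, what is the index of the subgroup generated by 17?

1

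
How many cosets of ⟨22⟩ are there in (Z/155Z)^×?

2

ord(22) | φ(155) = φ(5·31) = (5−1)·(31−1) = 4·30 = 120 = 2^3 · 3 · 5.
Divisors of 120: 1, 2, 3, 4, 5, 6, 8, 10, 12, 15, 20, 24, 30, 40, 60, 120.
Compute 22^d (mod 155) for the divisors d until we hit 1:
22^1 ≡ 22
22^2 ≡ 19
22^3 ≡ 108
22^4 ≡ 51
22^5 ≡ 37
22^6 ≡ 39
22^8 ≡ 121
22^10 ≡ 129
22^12 ≡ 126
22^15 ≡ 123
22^20 ≡ 56
22^24 ≡ 66
22^30 ≡ 94
22^40 ≡ 36
22^60 ≡ 1
Thus |⟨22⟩| = ord(22) = 60.
Index = |(Z/155Z)^×| / |⟨22⟩| = 120 / 60 = 2.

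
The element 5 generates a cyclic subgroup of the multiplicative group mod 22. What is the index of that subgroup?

2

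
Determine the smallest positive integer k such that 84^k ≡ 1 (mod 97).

ord(84) | φ(97) = 97 − 1 = 96 = 2^5 · 3.
Divisors of 96: 1, 2, 3, 4, 6, 8, 12, 16, 24, 32, 48, 96.
Test each divisor d:
84^1 ≡ 84
84^2 ≡ 72
84^3 ≡ 34
84^4 ≡ 43
84^6 ≡ 89
84^8 ≡ 6
84^12 ≡ 64
84^16 ≡ 36
84^24 ≡ 22
84^32 ≡ 35
84^48 ≡ 96
84^96 ≡ 1
Hence ord(84) = 96.

96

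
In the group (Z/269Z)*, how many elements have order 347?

0

φ(269) = 269 − 1 = 268 = 2^2 · 67.
(Z/269Z)^× is cyclic (|G| = 268); a cyclic group of order m has exactly φ(d) elements of each order d | m, and none otherwise.
Here 268 is not a multiple of 347, so there are no elements of order 347.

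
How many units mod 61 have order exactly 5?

φ(61) = 61 − 1 = 60 = 2^2 · 3 · 5.
In a cyclic group of order 60, there are φ(d) elements of order d for each divisor d of 60, and zero for non-divisors.
5 | 60, and φ(5) = 5 − 1 = 4.

4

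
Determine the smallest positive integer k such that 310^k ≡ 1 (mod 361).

171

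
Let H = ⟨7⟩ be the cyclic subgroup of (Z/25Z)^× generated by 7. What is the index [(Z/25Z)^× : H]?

5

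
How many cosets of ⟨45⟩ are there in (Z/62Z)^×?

2

Since 45 ∈ (Z/62Z)^×, its order divides φ(62) = φ(2)·φ(31) = 1·30 = 30 = 2 · 3 · 5.
Divisors of 30: 1, 2, 3, 5, 6, 10, 15, 30.
Evaluate successive powers at the divisors of 30:
45^1 ≡ 45 (mod 62)
45^2 ≡ 41 (mod 62)
45^3 ≡ 47 (mod 62)
45^5 ≡ 5 (mod 62)
45^6 ≡ 39 (mod 62)
45^10 ≡ 25 (mod 62)
45^15 ≡ 1 (mod 62) ✓
The order of 45 is 15, so the subgroup it generates has 15 elements.
Index = |(Z/62Z)^×| / |⟨45⟩| = 30 / 15 = 2.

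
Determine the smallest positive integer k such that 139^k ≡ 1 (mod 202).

100

ord(139) | φ(202) = φ(2)·φ(101) = 1·100 = 100 = 2^2 · 5^2.
Divisors of 100: 1, 2, 4, 5, 10, 20, 25, 50, 100.
Check 139^d mod 202 for each divisor in increasing order:
139^1 ≡ 139
139^2 ≡ 131
139^4 ≡ 193
139^5 ≡ 163
139^10 ≡ 107
139^20 ≡ 137
139^25 ≡ 111
139^50 ≡ 201
139^100 ≡ 1
Therefore the multiplicative order of 139 modulo 202 is 100.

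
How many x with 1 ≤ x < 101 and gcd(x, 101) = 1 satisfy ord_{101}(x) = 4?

φ(101) = 101 − 1 = 100 = 2^2 · 5^2.
Since (Z/101Z)^× is cyclic of order 100, the number of elements of order d is φ(d) when d | 100 and 0 otherwise.
4 = 2^2 divides 100, and φ(4) = 2.

2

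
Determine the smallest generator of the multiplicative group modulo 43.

φ(43) = 43 − 1 = 42 = 2 · 3 · 7.
Test candidates g = 2, 3, … against the prime factors q ∈ {2, 3, 7} of φ(43): g is a generator iff g^(42/q) ≢ 1 for every such q.
g = 2: 2^21 ≡ 42; 2^14 ≡ 1 — hits 1, so not a primitive root.
g = 3: 3^21 ≡ 42; 3^14 ≡ 36; 3^6 ≡ 41 — none is 1, so 3 is a primitive root.
Hence the least primitive root of 43 is 3.

3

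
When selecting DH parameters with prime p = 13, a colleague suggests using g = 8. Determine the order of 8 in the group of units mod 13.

4

ord(8) | φ(13) = 13 − 1 = 12 = 2^2 · 3.
Divisors of 12: 1, 2, 3, 4, 6, 12.
Check 8^d mod 13 for each divisor in increasing order:
8^1 ≡ 8
8^2 ≡ 12
8^3 ≡ 5
8^4 ≡ 1
The smallest such exponent is 4, so the order of 8 is 4.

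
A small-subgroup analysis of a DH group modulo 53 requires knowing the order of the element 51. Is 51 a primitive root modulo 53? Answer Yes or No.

φ(53) = 53 − 1 = 52 = 2^2 · 13.
It suffices to check that the order of 51 is not a proper divisor of 52: compute 51^(52/q) for q ∈ {2, 13}.
51^26 ≡ 52 (mod 53)  [q = 2: ≢ 1 ✓]
51^4 ≡ 16 (mod 53)  [q = 13: ≢ 1 ✓]
None equal 1, so ord_53(51) = 52: 51 is a primitive root.

Yes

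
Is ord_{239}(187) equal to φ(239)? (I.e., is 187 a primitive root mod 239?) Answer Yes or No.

No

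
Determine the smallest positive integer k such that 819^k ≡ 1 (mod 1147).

By Lagrange's theorem, ord_1147(819) divides φ(1147) = φ(31·37) = (31−1)·(37−1) = 30·36 = 1080 = 2^3 · 3^3 · 5.
Divisors of 1080: 1, 2, 3, 4, 5, 6, 8, 9, 10, 12, 15, 18, 20, 24, 27, 30, 36, 40, 45, 54, 60, 72, 90, 108, 120, 135, 180, 216, 270, 360, 540, 1080.
Evaluate successive powers at the divisors of 1080:
819^1 ≡ 819 (mod 1147)
819^2 ≡ 913 (mod 1147)
819^3 ≡ 1050 (mod 1147)
819^4 ≡ 847 (mod 1147)
819^5 ≡ 905 (mod 1147)
819^6 ≡ 233 (mod 1147)
819^8 ≡ 534 (mod 1147)
819^9 ≡ 339 (mod 1147)
819^10 ≡ 67 (mod 1147)
819^12 ≡ 380 (mod 1147)
819^15 ≡ 991 (mod 1147)
819^18 ≡ 221 (mod 1147)
819^20 ≡ 1048 (mod 1147)
819^24 ≡ 1025 (mod 1147)
819^27 ≡ 364 (mod 1147)
819^30 ≡ 249 (mod 1147)
819^36 ≡ 667 (mod 1147)
819^40 ≡ 625 (mod 1147)
819^45 ≡ 154 (mod 1147)
819^54 ≡ 591 (mod 1147)
819^60 ≡ 63 (mod 1147)
819^72 ≡ 1000 (mod 1147)
819^90 ≡ 776 (mod 1147)
819^108 ≡ 593 (mod 1147)
819^120 ≡ 528 (mod 1147)
819^135 ≡ 216 (mod 1147)
819^180 ≡ 1 (mod 1147) ✓
The smallest such exponent is 180, so the order of 819 is 180.

180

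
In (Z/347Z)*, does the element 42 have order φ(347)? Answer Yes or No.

No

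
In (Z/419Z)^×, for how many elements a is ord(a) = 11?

φ(419) = 419 − 1 = 418 = 2 · 11 · 19.
(Z/419Z)^× is cyclic (|G| = 418); a cyclic group of order m has exactly φ(d) elements of each order d | m, and none otherwise.
11 | 418, and φ(11) = 11 − 1 = 10.

10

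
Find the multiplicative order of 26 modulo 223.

74

ord(26) | φ(223) = 223 − 1 = 222 = 2 · 3 · 37.
Divisors of 222: 1, 2, 3, 6, 37, 74, 111, 222.
Test each divisor d:
26^1 ≡ 26
26^2 ≡ 7
26^3 ≡ 182
26^6 ≡ 120
26^37 ≡ 222
26^74 ≡ 1
The smallest such exponent is 74, so the order of 26 is 74.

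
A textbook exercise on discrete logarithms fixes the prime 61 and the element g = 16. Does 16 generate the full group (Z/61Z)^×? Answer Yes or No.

No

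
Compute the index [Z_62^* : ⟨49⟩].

The order of 49 must divide φ(62) = φ(2)·φ(31) = 1·30 = 30 = 2 · 3 · 5.
Divisors of 30: 1, 2, 3, 5, 6, 10, 15, 30.
Check 49^d mod 62 for each divisor in increasing order:
49^1 ≡ 49
49^2 ≡ 45
49^3 ≡ 35
49^5 ≡ 25
49^6 ≡ 47
49^10 ≡ 5
49^15 ≡ 1
So ord_62(49) = 15, hence |⟨49⟩| = 15.
The index is φ(62) / ord(49) = 30 / 15 = 2.

2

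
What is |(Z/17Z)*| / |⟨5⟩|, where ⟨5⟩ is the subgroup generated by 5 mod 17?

ord(5) | φ(17) = 17 − 1 = 16 = 2^4.
Divisors of 16: 1, 2, 4, 8, 16.
Evaluate successive powers at the divisors of 16:
5^1 ≡ 5 (mod 17)
5^2 ≡ 8 (mod 17)
5^4 ≡ 13 (mod 17)
5^8 ≡ 16 (mod 17)
5^16 ≡ 1 (mod 17) ✓
The order of 5 is 16, so the subgroup it generates has 16 elements.
Index = |(Z/17Z)^×| / |⟨5⟩| = 16 / 16 = 1.

1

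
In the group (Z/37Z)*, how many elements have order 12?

φ(37) = 37 − 1 = 36 = 2^2 · 3^2.
Since (Z/37Z)^× is cyclic of order 36, the number of elements of order d is φ(d) when d | 36 and 0 otherwise.
12 = 2^2 · 3 divides 36, and φ(12) = 4.

4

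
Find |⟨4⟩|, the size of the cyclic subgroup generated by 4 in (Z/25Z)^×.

10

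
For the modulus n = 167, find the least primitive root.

5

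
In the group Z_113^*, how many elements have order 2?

1

φ(113) = 113 − 1 = 112 = 2^4 · 7.
Since (Z/113Z)^× is cyclic of order 112, the number of elements of order d is φ(d) when d | 112 and 0 otherwise.
2 | 112, and φ(2) = 2 − 1 = 1.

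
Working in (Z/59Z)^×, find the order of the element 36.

ord(36) | φ(59) = 59 − 1 = 58 = 2 · 29.
Divisors of 58: 1, 2, 29, 58.
Check 36^d mod 59 for each divisor in increasing order:
36^1 ≡ 36 (mod 59)
36^2 ≡ 57 (mod 59)
36^29 ≡ 1 (mod 59) ✓
Hence ord(36) = 29.

29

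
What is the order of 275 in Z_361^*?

171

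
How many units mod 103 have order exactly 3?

2

φ(103) = 103 − 1 = 102 = 2 · 3 · 17.
In a cyclic group of order 102, there are φ(d) elements of order d for each divisor d of 102, and zero for non-divisors.
3 | 102, and φ(3) = 3 − 1 = 2.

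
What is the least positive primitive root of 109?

6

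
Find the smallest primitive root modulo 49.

φ(49) = φ(7^2) = 7·(7−1) = 42 = 2 · 3 · 7.
g is a primitive root iff g^(42/q) ≢ 1 (mod 49) for each prime q ∈ {2, 3, 7}.
g = 2: 2^21 ≡ 1 — hits 1, so not a primitive root.
g = 3: 3^21 ≡ 48; 3^14 ≡ 30; 3^6 ≡ 43 — none is 1, so 3 is a primitive root.
Hence the least primitive root of 49 is 3.

3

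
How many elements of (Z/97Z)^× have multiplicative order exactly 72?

φ(97) = 97 − 1 = 96 = 2^5 · 3.
(Z/97Z)^× is cyclic (|G| = 96); a cyclic group of order m has exactly φ(d) elements of each order d | m, and none otherwise.
72 does not divide 96, so no element of (Z/97Z)^× has order 72.

0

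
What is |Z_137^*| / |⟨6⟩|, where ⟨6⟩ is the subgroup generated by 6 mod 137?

1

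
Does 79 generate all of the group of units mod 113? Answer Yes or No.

Yes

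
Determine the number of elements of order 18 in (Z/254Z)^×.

6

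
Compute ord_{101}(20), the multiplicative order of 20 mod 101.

50

By Lagrange's theorem, ord_101(20) divides φ(101) = 101 − 1 = 100 = 2^2 · 5^2.
Divisors of 100: 1, 2, 4, 5, 10, 20, 25, 50, 100.
Evaluate successive powers at the divisors of 100:
20^1 ≡ 20
20^2 ≡ 97
20^4 ≡ 16
20^5 ≡ 17
20^10 ≡ 87
20^20 ≡ 95
20^25 ≡ 100
20^50 ≡ 1
So ord_101(20) = 50.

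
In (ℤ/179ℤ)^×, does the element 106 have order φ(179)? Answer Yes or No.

No

φ(179) = 179 − 1 = 178 = 2 · 89.
Test 106^(178/q) mod 179 for each prime factor q of 178:
106^89 ≡ 1 (mod 179)  [q = 2: ≡ 1 ✗]
106^2 ≡ 138 (mod 179)  [q = 89: ≢ 1 ✓]
Since 106^89 ≡ 1, the order of 106 divides 89 < 178, so 106 is not a primitive root.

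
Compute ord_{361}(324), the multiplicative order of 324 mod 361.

ord(324) | φ(361) = φ(19^2) = 19·(19−1) = 342 = 2 · 3^2 · 19.
Divisors of 342: 1, 2, 3, 6, 9, 18, 19, 38, 57, 114, 171, 342.
Evaluate successive powers at the divisors of 342:
324^1 ≡ 324
324^2 ≡ 286
324^3 ≡ 248
324^6 ≡ 134
324^9 ≡ 20
324^18 ≡ 39
324^19 ≡ 1
The smallest such exponent is 19, so the order of 324 is 19.

19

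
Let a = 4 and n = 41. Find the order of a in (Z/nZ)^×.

10

By Lagrange's theorem, ord_41(4) divides φ(41) = 41 − 1 = 40 = 2^3 · 5.
Divisors of 40: 1, 2, 4, 5, 8, 10, 20, 40.
Test each divisor d:
4^1 ≡ 4
4^2 ≡ 16
4^4 ≡ 10
4^5 ≡ 40
4^8 ≡ 18
4^10 ≡ 1
Hence ord(4) = 10.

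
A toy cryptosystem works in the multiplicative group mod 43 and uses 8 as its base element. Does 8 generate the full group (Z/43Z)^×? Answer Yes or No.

No

φ(43) = 43 − 1 = 42 = 2 · 3 · 7.
An element g generates (Z/43Z)^× iff g^(42/q) ≢ 1 (mod 43) for each prime q ∈ {2, 3, 7}.
8^21 ≡ 42 (mod 43)  [q = 2: ≢ 1 ✓]
8^14 ≡ 1 (mod 43)  [q = 3: ≡ 1 ✗]
8^6 ≡ 16 (mod 43)  [q = 7: ≢ 1 ✓]
The check at q = 3 fails, so 8 generates a proper subgroup.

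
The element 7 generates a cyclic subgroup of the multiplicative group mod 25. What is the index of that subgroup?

5

The order of 7 must divide φ(25) = φ(5^2) = 5·(5−1) = 20 = 2^2 · 5.
Divisors of 20: 1, 2, 4, 5, 10, 20.
Evaluate successive powers at the divisors of 20:
7^1 ≡ 7 (mod 25)
7^2 ≡ 24 (mod 25)
7^4 ≡ 1 (mod 25) ✓
The order of 7 is 4, so the subgroup it generates has 4 elements.
[(Z/25Z)^× : ⟨7⟩] = 20/4 = 5.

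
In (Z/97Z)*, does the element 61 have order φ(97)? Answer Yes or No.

No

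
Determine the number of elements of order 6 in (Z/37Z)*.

2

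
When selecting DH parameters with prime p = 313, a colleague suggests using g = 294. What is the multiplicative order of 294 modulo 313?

Since 294 ∈ (Z/313Z)^×, its order divides φ(313) = 313 − 1 = 312 = 2^3 · 3 · 13.
Divisors of 312: 1, 2, 3, 4, 6, 8, 12, 13, 24, 26, 39, 52, 78, 104, 156, 312.
Check 294^d mod 313 for each divisor in increasing order:
294^1 ≡ 294 (mod 313)
294^2 ≡ 48 (mod 313)
294^3 ≡ 27 (mod 313)
294^4 ≡ 113 (mod 313)
294^6 ≡ 103 (mod 313)
294^8 ≡ 249 (mod 313)
294^12 ≡ 280 (mod 313)
294^13 ≡ 1 (mod 313) ✓
Therefore the multiplicative order of 294 modulo 313 is 13.

13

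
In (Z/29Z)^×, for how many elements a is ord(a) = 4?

2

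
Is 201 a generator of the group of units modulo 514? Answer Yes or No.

Yes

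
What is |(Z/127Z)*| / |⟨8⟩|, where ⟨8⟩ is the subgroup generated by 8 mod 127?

Since 8 ∈ (Z/127Z)^×, its order divides φ(127) = 127 − 1 = 126 = 2 · 3^2 · 7.
Divisors of 126: 1, 2, 3, 6, 7, 9, 14, 18, 21, 42, 63, 126.
Check 8^d mod 127 for each divisor in increasing order:
8^1 ≡ 8 (mod 127)
8^2 ≡ 64 (mod 127)
8^3 ≡ 4 (mod 127)
8^6 ≡ 16 (mod 127)
8^7 ≡ 1 (mod 127) ✓
The order of 8 is 7, so the subgroup it generates has 7 elements.
[(Z/127Z)^× : ⟨8⟩] = 126/7 = 18.

18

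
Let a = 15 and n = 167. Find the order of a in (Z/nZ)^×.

ord(15) | φ(167) = 167 − 1 = 166 = 2 · 83.
Divisors of 166: 1, 2, 83, 166.
Test each divisor d:
15^1 ≡ 15 (mod 167)
15^2 ≡ 58 (mod 167)
15^83 ≡ 166 (mod 167)
15^166 ≡ 1 (mod 167) ✓
Hence ord(15) = 166.

166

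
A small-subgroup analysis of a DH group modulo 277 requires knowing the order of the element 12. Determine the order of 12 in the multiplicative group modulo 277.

The order of 12 must divide φ(277) = 277 − 1 = 276 = 2^2 · 3 · 23.
Divisors of 276: 1, 2, 3, 4, 6, 12, 23, 46, 69, 92, 138, 276.
Check 12^d mod 277 for each divisor in increasing order:
12^1 ≡ 12
12^2 ≡ 144
12^3 ≡ 66
12^4 ≡ 238
12^6 ≡ 201
12^12 ≡ 236
12^23 ≡ 117
12^46 ≡ 116
12^69 ≡ 276
12^92 ≡ 160
12^138 ≡ 1
So ord_277(12) = 138.

138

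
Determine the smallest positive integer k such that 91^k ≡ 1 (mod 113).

56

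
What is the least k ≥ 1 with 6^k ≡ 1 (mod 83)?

82

Since 6 ∈ (Z/83Z)^×, its order divides φ(83) = 83 − 1 = 82 = 2 · 41.
Divisors of 82: 1, 2, 41, 82.
Check 6^d mod 83 for each divisor in increasing order:
6^1 ≡ 6
6^2 ≡ 36
6^41 ≡ 82
6^82 ≡ 1
Hence ord(6) = 82.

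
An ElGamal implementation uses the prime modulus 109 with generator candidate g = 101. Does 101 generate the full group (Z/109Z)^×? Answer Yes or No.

No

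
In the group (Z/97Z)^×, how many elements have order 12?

φ(97) = 97 − 1 = 96 = 2^5 · 3.
In a cyclic group of order 96, there are φ(d) elements of order d for each divisor d of 96, and zero for non-divisors.
12 = 2^2 · 3 divides 96, and φ(12) = 4.

4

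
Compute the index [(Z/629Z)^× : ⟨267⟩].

12

The order of 267 must divide φ(629) = φ(17·37) = (17−1)·(37−1) = 16·36 = 576 = 2^6 · 3^2.
Divisors of 576: 1, 2, 3, 4, 6, 8, 9, 12, 16, 18, 24, 32, 36, 48, 64, 72, 96, 144, 192, 288, 576.
Evaluate successive powers at the divisors of 576:
267^1 ≡ 267
267^2 ≡ 212
267^3 ≡ 623
267^4 ≡ 285
267^6 ≡ 36
267^8 ≡ 84
267^9 ≡ 413
267^12 ≡ 38
267^16 ≡ 137
267^18 ≡ 110
267^24 ≡ 186
267^32 ≡ 528
267^36 ≡ 149
267^48 ≡ 1
Thus |⟨267⟩| = ord(267) = 48.
Index = |(Z/629Z)^×| / |⟨267⟩| = 576 / 48 = 12.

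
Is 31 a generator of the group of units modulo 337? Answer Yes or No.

φ(337) = 337 − 1 = 336 = 2^4 · 3 · 7.
Test 31^(336/q) mod 337 for each prime factor q of 336:
31^168 ≡ 336 (mod 337)  [q = 2: ≢ 1 ✓]
31^112 ≡ 208 (mod 337)  [q = 3: ≢ 1 ✓]
31^48 ≡ 64 (mod 337)  [q = 7: ≢ 1 ✓]
All checks pass, so 31 has order 336 and is a primitive root modulo 337.

Yes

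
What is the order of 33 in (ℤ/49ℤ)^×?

42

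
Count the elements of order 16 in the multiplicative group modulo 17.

8

φ(17) = 17 − 1 = 16 = 2^4.
Since (Z/17Z)^× is cyclic of order 16, the number of elements of order d is φ(d) when d | 16 and 0 otherwise.
16 = 2^4 divides 16, and φ(16) = 8.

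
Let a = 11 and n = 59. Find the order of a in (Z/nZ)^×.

Since 11 ∈ (Z/59Z)^×, its order divides φ(59) = 59 − 1 = 58 = 2 · 29.
Divisors of 58: 1, 2, 29, 58.
Evaluate successive powers at the divisors of 58:
11^1 ≡ 11
11^2 ≡ 3
11^29 ≡ 58
11^58 ≡ 1
The smallest such exponent is 58, so the order of 11 is 58.

58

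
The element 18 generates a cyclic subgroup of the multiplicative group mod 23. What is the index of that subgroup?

2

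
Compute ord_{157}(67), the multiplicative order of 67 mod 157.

13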